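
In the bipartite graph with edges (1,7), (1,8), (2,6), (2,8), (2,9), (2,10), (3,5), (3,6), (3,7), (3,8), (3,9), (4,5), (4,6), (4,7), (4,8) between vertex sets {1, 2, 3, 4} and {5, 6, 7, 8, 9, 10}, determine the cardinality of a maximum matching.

Step 1: List the neighbors of each left vertex:
  1: 7, 8
  2: 6, 8, 9, 10
  3: 5, 6, 7, 8, 9
  4: 5, 6, 7, 8

Step 2: Greedily match left vertices, then look for augmenting paths:
  Match 1 -- 7
  Match 2 -- 6
  Match 3 -- 5
  Match 4 -- 8
  No augmenting path remains.

Step 3: Verify this is maximum:
  Matching size 4 = min(|L|, |R|) = min(4, 6), which is an upper bound, so this matching is maximum.

Maximum matching: {(1,7), (2,6), (3,5), (4,8)}
Size: 4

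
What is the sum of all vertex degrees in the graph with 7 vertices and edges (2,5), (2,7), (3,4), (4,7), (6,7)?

Step 1: Count edges incident to each vertex:
  deg(1) = 0 (neighbors: none)
  deg(2) = 2 (neighbors: 5, 7)
  deg(3) = 1 (neighbors: 4)
  deg(4) = 2 (neighbors: 3, 7)
  deg(5) = 1 (neighbors: 2)
  deg(6) = 1 (neighbors: 7)
  deg(7) = 3 (neighbors: 2, 4, 6)

Step 2: Sum all degrees:
  0 + 2 + 1 + 2 + 1 + 1 + 3 = 10

Verification: sum of degrees = 2 * |E| = 2 * 5 = 10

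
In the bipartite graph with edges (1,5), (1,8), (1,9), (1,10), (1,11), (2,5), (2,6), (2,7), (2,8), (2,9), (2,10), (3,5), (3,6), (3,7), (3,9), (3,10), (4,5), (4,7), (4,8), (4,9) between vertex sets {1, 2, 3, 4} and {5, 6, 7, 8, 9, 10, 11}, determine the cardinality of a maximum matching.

Step 1: List the neighbors of each left vertex:
  1: 5, 8, 9, 10, 11
  2: 5, 6, 7, 8, 9, 10
  3: 5, 6, 7, 9, 10
  4: 5, 7, 8, 9

Step 2: Greedily match left vertices, then look for augmenting paths:
  Match 1 -- 5
  Match 2 -- 6
  Match 3 -- 7
  Match 4 -- 8
  No augmenting path remains.

Step 3: Verify this is maximum:
  Matching size 4 = min(|L|, |R|) = min(4, 7), which is an upper bound, so this matching is maximum.

Maximum matching: {(1,5), (2,6), (3,7), (4,8)}
Size: 4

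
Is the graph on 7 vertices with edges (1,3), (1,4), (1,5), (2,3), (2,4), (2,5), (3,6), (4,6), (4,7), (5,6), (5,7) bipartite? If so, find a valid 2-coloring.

Step 1: Attempt 2-coloring using BFS:
  Start at vertex 1, assign color 0
  Color vertex 3 with color 1 (neighbor of 1)
  Color vertex 4 with color 1 (neighbor of 1)
  Color vertex 5 with color 1 (neighbor of 1)
  Color vertex 2 with color 0 (neighbor of 3)
  Color vertex 6 with color 0 (neighbor of 3)
  Color vertex 7 with color 0 (neighbor of 4)

Step 2: 2-coloring succeeded. No conflicts found.
  Set A (color 0): {1, 2, 6, 7}
  Set B (color 1): {3, 4, 5}

The graph is bipartite with partition {1, 2, 6, 7}, {3, 4, 5}.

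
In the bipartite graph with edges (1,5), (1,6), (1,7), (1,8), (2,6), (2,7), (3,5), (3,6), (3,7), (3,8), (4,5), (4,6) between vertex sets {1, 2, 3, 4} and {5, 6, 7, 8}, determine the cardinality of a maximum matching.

Step 1: List the neighbors of each left vertex:
  1: 5, 6, 7, 8
  2: 6, 7
  3: 5, 6, 7, 8
  4: 5, 6

Step 2: Greedily match left vertices, then look for augmenting paths:
  Match 1 -- 8
  Match 2 -- 6
  Match 3 -- 7
  Match 4 -- 5
  No augmenting path remains.

Step 3: Verify this is maximum:
  Matching size 4 = min(|L|, |R|) = min(4, 4), which is an upper bound, so this matching is maximum.

Maximum matching: {(1,8), (2,6), (3,7), (4,5)}
Size: 4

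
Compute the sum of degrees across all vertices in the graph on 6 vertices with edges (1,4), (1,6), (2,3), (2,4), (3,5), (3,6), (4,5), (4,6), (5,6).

Step 1: Count edges incident to each vertex:
  deg(1) = 2 (neighbors: 4, 6)
  deg(2) = 2 (neighbors: 3, 4)
  deg(3) = 3 (neighbors: 2, 5, 6)
  deg(4) = 4 (neighbors: 1, 2, 5, 6)
  deg(5) = 3 (neighbors: 3, 4, 6)
  deg(6) = 4 (neighbors: 1, 3, 4, 5)

Step 2: Sum all degrees:
  2 + 2 + 3 + 4 + 3 + 4 = 18

Verification: sum of degrees = 2 * |E| = 2 * 9 = 18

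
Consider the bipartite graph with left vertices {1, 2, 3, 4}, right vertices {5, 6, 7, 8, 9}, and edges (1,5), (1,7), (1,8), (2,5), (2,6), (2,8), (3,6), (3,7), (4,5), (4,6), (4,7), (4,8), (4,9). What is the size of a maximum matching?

Step 1: List the neighbors of each left vertex:
  1: 5, 7, 8
  2: 5, 6, 8
  3: 6, 7
  4: 5, 6, 7, 8, 9

Step 2: Greedily match left vertices, then look for augmenting paths:
  Match 1 -- 5
  Match 2 -- 6
  Match 3 -- 7
  Match 4 -- 8
  No augmenting path remains.

Step 3: Verify this is maximum:
  Matching size 4 = min(|L|, |R|) = min(4, 5), which is an upper bound, so this matching is maximum.

Maximum matching: {(1,5), (2,6), (3,7), (4,8)}
Size: 4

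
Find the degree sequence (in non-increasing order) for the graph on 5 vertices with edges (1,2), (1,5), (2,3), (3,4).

Step 1: Count edges incident to each vertex:
  deg(1) = 2 (neighbors: 2, 5)
  deg(2) = 2 (neighbors: 1, 3)
  deg(3) = 2 (neighbors: 2, 4)
  deg(4) = 1 (neighbors: 3)
  deg(5) = 1 (neighbors: 1)

Step 2: Sort degrees in non-increasing order:
  Degrees: [2, 2, 2, 1, 1] -> sorted: [2, 2, 2, 1, 1]

Degree sequence: [2, 2, 2, 1, 1]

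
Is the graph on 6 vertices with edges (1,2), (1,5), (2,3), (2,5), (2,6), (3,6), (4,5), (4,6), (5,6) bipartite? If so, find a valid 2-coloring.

Step 1: Attempt 2-coloring using BFS:
  Start at vertex 1, assign color 0
  Color vertex 2 with color 1 (neighbor of 1)
  Color vertex 5 with color 1 (neighbor of 1)
  Color vertex 3 with color 0 (neighbor of 2)

Step 2: Conflict found! Vertices 2 and 5 are adjacent but have the same color.
This means the graph contains an odd cycle.

The graph is NOT bipartite.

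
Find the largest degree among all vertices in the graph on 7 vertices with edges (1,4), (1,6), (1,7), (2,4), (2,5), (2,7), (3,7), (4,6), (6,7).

Step 1: Count edges incident to each vertex:
  deg(1) = 3 (neighbors: 4, 6, 7)
  deg(2) = 3 (neighbors: 4, 5, 7)
  deg(3) = 1 (neighbors: 7)
  deg(4) = 3 (neighbors: 1, 2, 6)
  deg(5) = 1 (neighbors: 2)
  deg(6) = 3 (neighbors: 1, 4, 7)
  deg(7) = 4 (neighbors: 1, 2, 3, 6)

Step 2: Find maximum:
  max(3, 3, 1, 3, 1, 3, 4) = 4 (vertex 7)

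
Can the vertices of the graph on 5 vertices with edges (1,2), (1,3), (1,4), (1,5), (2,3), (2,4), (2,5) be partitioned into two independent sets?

Step 1: Attempt 2-coloring using BFS:
  Start at vertex 1, assign color 0
  Color vertex 2 with color 1 (neighbor of 1)
  Color vertex 3 with color 1 (neighbor of 1)
  Color vertex 4 with color 1 (neighbor of 1)
  Color vertex 5 with color 1 (neighbor of 1)

Step 2: Conflict found! Vertices 2 and 3 are adjacent but have the same color.
This means the graph contains an odd cycle.

The graph is NOT bipartite.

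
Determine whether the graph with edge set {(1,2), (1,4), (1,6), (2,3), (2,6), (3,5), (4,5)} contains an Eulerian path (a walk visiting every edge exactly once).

Step 1: Find the degree of each vertex:
  deg(1) = 3
  deg(2) = 3
  deg(3) = 2
  deg(4) = 2
  deg(5) = 2
  deg(6) = 2

Step 2: Count vertices with odd degree:
  Odd-degree vertices: 1, 2 (2 total)

Step 3: Apply Euler's theorem:
  - Eulerian circuit exists iff graph is connected and all vertices have even degree
  - Eulerian path exists iff graph is connected and has 0 or 2 odd-degree vertices

Graph is connected with exactly 2 odd-degree vertices (1, 2).
Eulerian path exists (starting and ending at the odd-degree vertices), but no Eulerian circuit.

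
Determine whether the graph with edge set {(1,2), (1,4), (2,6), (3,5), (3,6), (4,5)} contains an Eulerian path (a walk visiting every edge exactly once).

Step 1: Find the degree of each vertex:
  deg(1) = 2
  deg(2) = 2
  deg(3) = 2
  deg(4) = 2
  deg(5) = 2
  deg(6) = 2

Step 2: Count vertices with odd degree:
  All vertices have even degree (0 odd-degree vertices)

Step 3: Apply Euler's theorem:
  - Eulerian circuit exists iff graph is connected and all vertices have even degree
  - Eulerian path exists iff graph is connected and has 0 or 2 odd-degree vertices

Graph is connected with 0 odd-degree vertices.
Both Eulerian circuit and Eulerian path exist.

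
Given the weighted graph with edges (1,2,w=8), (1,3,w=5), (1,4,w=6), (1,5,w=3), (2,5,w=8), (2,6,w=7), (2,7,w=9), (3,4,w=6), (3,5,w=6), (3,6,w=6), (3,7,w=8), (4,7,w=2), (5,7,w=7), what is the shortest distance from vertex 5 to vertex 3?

Step 1: Build adjacency list with weights:
  1: 2(w=8), 3(w=5), 4(w=6), 5(w=3)
  2: 1(w=8), 5(w=8), 6(w=7), 7(w=9)
  3: 1(w=5), 4(w=6), 5(w=6), 6(w=6), 7(w=8)
  4: 1(w=6), 3(w=6), 7(w=2)
  5: 1(w=3), 2(w=8), 3(w=6), 7(w=7)
  6: 2(w=7), 3(w=6)
  7: 2(w=9), 3(w=8), 4(w=2), 5(w=7)

Step 2: Apply Dijkstra's algorithm from vertex 5:
  Visit vertex 5 (distance=0)
    Update dist[1] = 3
    Update dist[2] = 8
    Update dist[3] = 6
    Update dist[7] = 7
  Visit vertex 1 (distance=3)
    Update dist[4] = 9
  Visit vertex 3 (distance=6)
    Update dist[6] = 12

Step 3: Shortest path: 5 -> 3
Total weight: 6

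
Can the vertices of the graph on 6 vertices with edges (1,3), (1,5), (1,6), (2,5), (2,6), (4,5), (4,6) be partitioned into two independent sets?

Step 1: Attempt 2-coloring using BFS:
  Start at vertex 1, assign color 0
  Color vertex 3 with color 1 (neighbor of 1)
  Color vertex 5 with color 1 (neighbor of 1)
  Color vertex 6 with color 1 (neighbor of 1)
  Color vertex 2 with color 0 (neighbor of 5)
  Color vertex 4 with color 0 (neighbor of 5)

Step 2: 2-coloring succeeded. No conflicts found.
  Set A (color 0): {1, 2, 4}
  Set B (color 1): {3, 5, 6}

The graph is bipartite with partition {1, 2, 4}, {3, 5, 6}.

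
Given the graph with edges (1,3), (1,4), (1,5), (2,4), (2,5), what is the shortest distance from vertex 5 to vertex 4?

Step 1: Build adjacency list:
  1: 3, 4, 5
  2: 4, 5
  3: 1
  4: 1, 2
  5: 1, 2

Step 2: BFS from vertex 5 to find shortest path to 4:
  vertex 1 reached at distance 1
  vertex 2 reached at distance 1
  vertex 3 reached at distance 2
  vertex 4 reached at distance 2

Step 3: Shortest path: 5 -> 1 -> 4
Path length: 2 edges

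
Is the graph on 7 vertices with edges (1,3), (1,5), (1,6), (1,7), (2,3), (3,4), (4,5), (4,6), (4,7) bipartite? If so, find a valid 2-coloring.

Step 1: Attempt 2-coloring using BFS:
  Start at vertex 1, assign color 0
  Color vertex 3 with color 1 (neighbor of 1)
  Color vertex 5 with color 1 (neighbor of 1)
  Color vertex 6 with color 1 (neighbor of 1)
  Color vertex 7 with color 1 (neighbor of 1)
  Color vertex 2 with color 0 (neighbor of 3)
  Color vertex 4 with color 0 (neighbor of 3)

Step 2: 2-coloring succeeded. No conflicts found.
  Set A (color 0): {1, 2, 4}
  Set B (color 1): {3, 5, 6, 7}

The graph is bipartite with partition {1, 2, 4}, {3, 5, 6, 7}.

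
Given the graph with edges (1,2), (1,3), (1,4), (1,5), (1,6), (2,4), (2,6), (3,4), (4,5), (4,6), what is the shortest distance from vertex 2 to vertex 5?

Step 1: Build adjacency list:
  1: 2, 3, 4, 5, 6
  2: 1, 4, 6
  3: 1, 4
  4: 1, 2, 3, 5, 6
  5: 1, 4
  6: 1, 2, 4

Step 2: BFS from vertex 2 to find shortest path to 5:
  vertex 1 reached at distance 1
  vertex 4 reached at distance 1
  vertex 6 reached at distance 1
  vertex 3 reached at distance 2
  vertex 5 reached at distance 2

Step 3: Shortest path: 2 -> 1 -> 5
Path length: 2 edges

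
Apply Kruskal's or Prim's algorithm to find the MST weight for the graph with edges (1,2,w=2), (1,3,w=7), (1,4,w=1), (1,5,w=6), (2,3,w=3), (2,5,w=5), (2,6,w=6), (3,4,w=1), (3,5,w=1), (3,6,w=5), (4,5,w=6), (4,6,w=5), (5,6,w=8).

Apply Kruskal's algorithm (sort edges by weight, add if no cycle):

Sorted edges by weight:
  (1,4) w=1
  (3,4) w=1
  (3,5) w=1
  (1,2) w=2
  (2,3) w=3
  (2,5) w=5
  (3,6) w=5
  (4,6) w=5
  (1,5) w=6
  (2,6) w=6
  (4,5) w=6
  (1,3) w=7
  (5,6) w=8

Add edge (1,4) w=1 -- no cycle. Running total: 1
Add edge (3,4) w=1 -- no cycle. Running total: 2
Add edge (3,5) w=1 -- no cycle. Running total: 3
Add edge (1,2) w=2 -- no cycle. Running total: 5
Skip edge (2,3) w=3 -- would create cycle
Skip edge (2,5) w=5 -- would create cycle
Add edge (3,6) w=5 -- no cycle. Running total: 10

MST edges: (1,4,w=1), (3,4,w=1), (3,5,w=1), (1,2,w=2), (3,6,w=5)
Total MST weight: 1 + 1 + 1 + 2 + 5 = 10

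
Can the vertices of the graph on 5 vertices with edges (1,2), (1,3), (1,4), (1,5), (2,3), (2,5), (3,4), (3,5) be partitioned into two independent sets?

Step 1: Attempt 2-coloring using BFS:
  Start at vertex 1, assign color 0
  Color vertex 2 with color 1 (neighbor of 1)
  Color vertex 3 with color 1 (neighbor of 1)
  Color vertex 4 with color 1 (neighbor of 1)
  Color vertex 5 with color 1 (neighbor of 1)

Step 2: Conflict found! Vertices 2 and 3 are adjacent but have the same color.
This means the graph contains an odd cycle.

The graph is NOT bipartite.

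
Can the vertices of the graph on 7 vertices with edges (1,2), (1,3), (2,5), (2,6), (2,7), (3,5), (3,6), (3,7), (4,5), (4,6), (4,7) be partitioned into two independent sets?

Step 1: Attempt 2-coloring using BFS:
  Start at vertex 1, assign color 0
  Color vertex 2 with color 1 (neighbor of 1)
  Color vertex 3 with color 1 (neighbor of 1)
  Color vertex 5 with color 0 (neighbor of 2)
  Color vertex 6 with color 0 (neighbor of 2)
  Color vertex 7 with color 0 (neighbor of 2)
  Color vertex 4 with color 1 (neighbor of 5)

Step 2: 2-coloring succeeded. No conflicts found.
  Set A (color 0): {1, 5, 6, 7}
  Set B (color 1): {2, 3, 4}

The graph is bipartite with partition {1, 5, 6, 7}, {2, 3, 4}.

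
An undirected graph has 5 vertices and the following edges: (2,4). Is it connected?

Step 1: Build adjacency list from edges:
  1: (none)
  2: 4
  3: (none)
  4: 2
  5: (none)

Step 2: Run BFS/DFS from vertex 1:
  Visited: {1}
  Reached 1 of 5 vertices

Step 3: Only 1 of 5 vertices reached. Graph is disconnected.
Connected components: {1}, {2, 4}, {3}, {5}
Answer: No, the graph is not connected (4 components).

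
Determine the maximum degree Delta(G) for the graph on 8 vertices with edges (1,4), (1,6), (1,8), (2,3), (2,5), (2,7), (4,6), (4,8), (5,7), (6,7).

Step 1: Count edges incident to each vertex:
  deg(1) = 3 (neighbors: 4, 6, 8)
  deg(2) = 3 (neighbors: 3, 5, 7)
  deg(3) = 1 (neighbors: 2)
  deg(4) = 3 (neighbors: 1, 6, 8)
  deg(5) = 2 (neighbors: 2, 7)
  deg(6) = 3 (neighbors: 1, 4, 7)
  deg(7) = 3 (neighbors: 2, 5, 6)
  deg(8) = 2 (neighbors: 1, 4)

Step 2: Find maximum:
  max(3, 3, 1, 3, 2, 3, 3, 2) = 3 (vertex 1)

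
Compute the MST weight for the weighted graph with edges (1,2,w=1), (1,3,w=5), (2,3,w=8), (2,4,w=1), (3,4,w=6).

Apply Kruskal's algorithm (sort edges by weight, add if no cycle):

Sorted edges by weight:
  (1,2) w=1
  (2,4) w=1
  (1,3) w=5
  (3,4) w=6
  (2,3) w=8

Add edge (1,2) w=1 -- no cycle. Running total: 1
Add edge (2,4) w=1 -- no cycle. Running total: 2
Add edge (1,3) w=5 -- no cycle. Running total: 7

MST edges: (1,2,w=1), (2,4,w=1), (1,3,w=5)
Total MST weight: 1 + 1 + 5 = 7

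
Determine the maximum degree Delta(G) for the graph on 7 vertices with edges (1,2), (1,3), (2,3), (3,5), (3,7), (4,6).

Step 1: Count edges incident to each vertex:
  deg(1) = 2 (neighbors: 2, 3)
  deg(2) = 2 (neighbors: 1, 3)
  deg(3) = 4 (neighbors: 1, 2, 5, 7)
  deg(4) = 1 (neighbors: 6)
  deg(5) = 1 (neighbors: 3)
  deg(6) = 1 (neighbors: 4)
  deg(7) = 1 (neighbors: 3)

Step 2: Find maximum:
  max(2, 2, 4, 1, 1, 1, 1) = 4 (vertex 3)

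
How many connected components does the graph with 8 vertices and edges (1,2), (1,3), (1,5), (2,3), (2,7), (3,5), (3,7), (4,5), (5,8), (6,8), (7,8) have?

Step 1: Build adjacency list from edges:
  1: 2, 3, 5
  2: 1, 3, 7
  3: 1, 2, 5, 7
  4: 5
  5: 1, 3, 4, 8
  6: 8
  7: 2, 3, 8
  8: 5, 6, 7

Step 2: Run BFS/DFS from vertex 1:
  Visited: {1, 2, 3, 5, 7, 4, 8, 6}
  Reached 8 of 8 vertices

Step 3: All 8 vertices reached from vertex 1, so the graph is connected.
Number of connected components: 1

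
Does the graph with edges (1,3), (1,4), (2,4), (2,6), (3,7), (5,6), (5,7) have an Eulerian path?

Step 1: Find the degree of each vertex:
  deg(1) = 2
  deg(2) = 2
  deg(3) = 2
  deg(4) = 2
  deg(5) = 2
  deg(6) = 2
  deg(7) = 2

Step 2: Count vertices with odd degree:
  All vertices have even degree (0 odd-degree vertices)

Step 3: Apply Euler's theorem:
  - Eulerian circuit exists iff graph is connected and all vertices have even degree
  - Eulerian path exists iff graph is connected and has 0 or 2 odd-degree vertices

Graph is connected with 0 odd-degree vertices.
Both Eulerian circuit and Eulerian path exist.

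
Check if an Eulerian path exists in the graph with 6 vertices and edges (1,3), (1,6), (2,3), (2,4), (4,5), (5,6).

Step 1: Find the degree of each vertex:
  deg(1) = 2
  deg(2) = 2
  deg(3) = 2
  deg(4) = 2
  deg(5) = 2
  deg(6) = 2

Step 2: Count vertices with odd degree:
  All vertices have even degree (0 odd-degree vertices)

Step 3: Apply Euler's theorem:
  - Eulerian circuit exists iff graph is connected and all vertices have even degree
  - Eulerian path exists iff graph is connected and has 0 or 2 odd-degree vertices

Graph is connected with 0 odd-degree vertices.
Both Eulerian circuit and Eulerian path exist.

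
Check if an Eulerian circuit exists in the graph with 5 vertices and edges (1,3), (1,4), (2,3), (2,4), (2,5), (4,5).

Step 1: Find the degree of each vertex:
  deg(1) = 2
  deg(2) = 3
  deg(3) = 2
  deg(4) = 3
  deg(5) = 2

Step 2: Count vertices with odd degree:
  Odd-degree vertices: 2, 4 (2 total)

Step 3: Apply Euler's theorem:
  - Eulerian circuit exists iff graph is connected and all vertices have even degree
  - Eulerian path exists iff graph is connected and has 0 or 2 odd-degree vertices

Graph is connected with exactly 2 odd-degree vertices (2, 4).
Eulerian path exists (starting and ending at the odd-degree vertices), but no Eulerian circuit.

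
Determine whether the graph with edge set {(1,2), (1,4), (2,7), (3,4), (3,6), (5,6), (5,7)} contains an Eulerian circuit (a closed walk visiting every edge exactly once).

Step 1: Find the degree of each vertex:
  deg(1) = 2
  deg(2) = 2
  deg(3) = 2
  deg(4) = 2
  deg(5) = 2
  deg(6) = 2
  deg(7) = 2

Step 2: Count vertices with odd degree:
  All vertices have even degree (0 odd-degree vertices)

Step 3: Apply Euler's theorem:
  - Eulerian circuit exists iff graph is connected and all vertices have even degree
  - Eulerian path exists iff graph is connected and has 0 or 2 odd-degree vertices

Graph is connected with 0 odd-degree vertices.
Both Eulerian circuit and Eulerian path exist.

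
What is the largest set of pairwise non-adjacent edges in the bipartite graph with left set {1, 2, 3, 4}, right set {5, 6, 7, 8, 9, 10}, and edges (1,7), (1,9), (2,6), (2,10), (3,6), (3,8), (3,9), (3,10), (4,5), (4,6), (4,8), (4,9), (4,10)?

Step 1: List the neighbors of each left vertex:
  1: 7, 9
  2: 6, 10
  3: 6, 8, 9, 10
  4: 5, 6, 8, 9, 10

Step 2: Greedily match left vertices, then look for augmenting paths:
  Match 1 -- 7
  Match 2 -- 6
  Match 3 -- 8
  Match 4 -- 5
  No augmenting path remains.

Step 3: Verify this is maximum:
  Matching size 4 = min(|L|, |R|) = min(4, 6), which is an upper bound, so this matching is maximum.

Maximum matching: {(1,7), (2,6), (3,8), (4,5)}
Size: 4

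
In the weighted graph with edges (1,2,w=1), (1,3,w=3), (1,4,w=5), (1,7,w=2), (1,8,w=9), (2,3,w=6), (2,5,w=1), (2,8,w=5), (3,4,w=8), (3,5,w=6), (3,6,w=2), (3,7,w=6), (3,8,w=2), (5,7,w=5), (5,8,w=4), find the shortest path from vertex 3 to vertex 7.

Step 1: Build adjacency list with weights:
  1: 2(w=1), 3(w=3), 4(w=5), 7(w=2), 8(w=9)
  2: 1(w=1), 3(w=6), 5(w=1), 8(w=5)
  3: 1(w=3), 2(w=6), 4(w=8), 5(w=6), 6(w=2), 7(w=6), 8(w=2)
  4: 1(w=5), 3(w=8)
  5: 2(w=1), 3(w=6), 7(w=5), 8(w=4)
  6: 3(w=2)
  7: 1(w=2), 3(w=6), 5(w=5)
  8: 1(w=9), 2(w=5), 3(w=2), 5(w=4)

Step 2: Apply Dijkstra's algorithm from vertex 3:
  Visit vertex 3 (distance=0)
    Update dist[1] = 3
    Update dist[2] = 6
    Update dist[4] = 8
    Update dist[5] = 6
    Update dist[6] = 2
    Update dist[7] = 6
    Update dist[8] = 2
  Visit vertex 6 (distance=2)
  Visit vertex 8 (distance=2)
  Visit vertex 1 (distance=3)
    Update dist[2] = 4
    Update dist[7] = 5
  Visit vertex 2 (distance=4)
    Update dist[5] = 5
  Visit vertex 5 (distance=5)
  Visit vertex 7 (distance=5)

Step 3: Shortest path: 3 -> 1 -> 7
Total weight: 3 + 2 = 5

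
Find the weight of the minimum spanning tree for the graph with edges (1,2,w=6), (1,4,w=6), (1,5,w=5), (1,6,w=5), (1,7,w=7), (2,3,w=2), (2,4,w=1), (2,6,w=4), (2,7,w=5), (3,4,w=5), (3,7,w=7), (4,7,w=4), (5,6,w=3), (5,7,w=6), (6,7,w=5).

Apply Kruskal's algorithm (sort edges by weight, add if no cycle):

Sorted edges by weight:
  (2,4) w=1
  (2,3) w=2
  (5,6) w=3
  (2,6) w=4
  (4,7) w=4
  (1,5) w=5
  (1,6) w=5
  (2,7) w=5
  (3,4) w=5
  (6,7) w=5
  (1,4) w=6
  (1,2) w=6
  (5,7) w=6
  (1,7) w=7
  (3,7) w=7

Add edge (2,4) w=1 -- no cycle. Running total: 1
Add edge (2,3) w=2 -- no cycle. Running total: 3
Add edge (5,6) w=3 -- no cycle. Running total: 6
Add edge (2,6) w=4 -- no cycle. Running total: 10
Add edge (4,7) w=4 -- no cycle. Running total: 14
Add edge (1,5) w=5 -- no cycle. Running total: 19

MST edges: (2,4,w=1), (2,3,w=2), (5,6,w=3), (2,6,w=4), (4,7,w=4), (1,5,w=5)
Total MST weight: 1 + 2 + 3 + 4 + 4 + 5 = 19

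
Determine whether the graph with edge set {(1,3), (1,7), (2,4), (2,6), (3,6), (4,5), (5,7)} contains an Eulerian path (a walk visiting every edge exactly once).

Step 1: Find the degree of each vertex:
  deg(1) = 2
  deg(2) = 2
  deg(3) = 2
  deg(4) = 2
  deg(5) = 2
  deg(6) = 2
  deg(7) = 2

Step 2: Count vertices with odd degree:
  All vertices have even degree (0 odd-degree vertices)

Step 3: Apply Euler's theorem:
  - Eulerian circuit exists iff graph is connected and all vertices have even degree
  - Eulerian path exists iff graph is connected and has 0 or 2 odd-degree vertices

Graph is connected with 0 odd-degree vertices.
Both Eulerian circuit and Eulerian path exist.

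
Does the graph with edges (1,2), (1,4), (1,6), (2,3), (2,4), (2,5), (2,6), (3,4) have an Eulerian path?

Step 1: Find the degree of each vertex:
  deg(1) = 3
  deg(2) = 5
  deg(3) = 2
  deg(4) = 3
  deg(5) = 1
  deg(6) = 2

Step 2: Count vertices with odd degree:
  Odd-degree vertices: 1, 2, 4, 5 (4 total)

Step 3: Apply Euler's theorem:
  - Eulerian circuit exists iff graph is connected and all vertices have even degree
  - Eulerian path exists iff graph is connected and has 0 or 2 odd-degree vertices

Graph has 4 odd-degree vertices (need 0 or 2).
Neither Eulerian path nor Eulerian circuit exists.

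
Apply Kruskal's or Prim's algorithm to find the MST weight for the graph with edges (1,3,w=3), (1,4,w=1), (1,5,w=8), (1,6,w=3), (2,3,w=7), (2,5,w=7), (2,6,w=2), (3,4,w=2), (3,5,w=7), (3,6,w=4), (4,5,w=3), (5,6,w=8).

Apply Kruskal's algorithm (sort edges by weight, add if no cycle):

Sorted edges by weight:
  (1,4) w=1
  (2,6) w=2
  (3,4) w=2
  (1,3) w=3
  (1,6) w=3
  (4,5) w=3
  (3,6) w=4
  (2,3) w=7
  (2,5) w=7
  (3,5) w=7
  (1,5) w=8
  (5,6) w=8

Add edge (1,4) w=1 -- no cycle. Running total: 1
Add edge (2,6) w=2 -- no cycle. Running total: 3
Add edge (3,4) w=2 -- no cycle. Running total: 5
Skip edge (1,3) w=3 -- would create cycle
Add edge (1,6) w=3 -- no cycle. Running total: 8
Add edge (4,5) w=3 -- no cycle. Running total: 11

MST edges: (1,4,w=1), (2,6,w=2), (3,4,w=2), (1,6,w=3), (4,5,w=3)
Total MST weight: 1 + 2 + 2 + 3 + 3 = 11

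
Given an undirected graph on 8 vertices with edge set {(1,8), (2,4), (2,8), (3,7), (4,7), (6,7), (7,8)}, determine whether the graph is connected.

Step 1: Build adjacency list from edges:
  1: 8
  2: 4, 8
  3: 7
  4: 2, 7
  5: (none)
  6: 7
  7: 3, 4, 6, 8
  8: 1, 2, 7

Step 2: Run BFS/DFS from vertex 1:
  Visited: {1, 8, 2, 7, 4, 3, 6}
  Reached 7 of 8 vertices

Step 3: Only 7 of 8 vertices reached. Graph is disconnected.
Connected components: {1, 2, 3, 4, 6, 7, 8}, {5}
Answer: No, the graph is not connected (2 components).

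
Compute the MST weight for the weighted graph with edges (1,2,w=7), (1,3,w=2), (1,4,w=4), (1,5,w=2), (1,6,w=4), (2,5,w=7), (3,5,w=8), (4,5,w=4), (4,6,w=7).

Apply Kruskal's algorithm (sort edges by weight, add if no cycle):

Sorted edges by weight:
  (1,3) w=2
  (1,5) w=2
  (1,4) w=4
  (1,6) w=4
  (4,5) w=4
  (1,2) w=7
  (2,5) w=7
  (4,6) w=7
  (3,5) w=8

Add edge (1,3) w=2 -- no cycle. Running total: 2
Add edge (1,5) w=2 -- no cycle. Running total: 4
Add edge (1,4) w=4 -- no cycle. Running total: 8
Add edge (1,6) w=4 -- no cycle. Running total: 12
Skip edge (4,5) w=4 -- would create cycle
Add edge (1,2) w=7 -- no cycle. Running total: 19

MST edges: (1,3,w=2), (1,5,w=2), (1,4,w=4), (1,6,w=4), (1,2,w=7)
Total MST weight: 2 + 2 + 4 + 4 + 7 = 19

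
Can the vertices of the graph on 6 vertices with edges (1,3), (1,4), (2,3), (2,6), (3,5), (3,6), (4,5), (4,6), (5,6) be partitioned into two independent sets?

Step 1: Attempt 2-coloring using BFS:
  Start at vertex 1, assign color 0
  Color vertex 3 with color 1 (neighbor of 1)
  Color vertex 4 with color 1 (neighbor of 1)
  Color vertex 2 with color 0 (neighbor of 3)
  Color vertex 5 with color 0 (neighbor of 3)
  Color vertex 6 with color 0 (neighbor of 3)

Step 2: Conflict found! Vertices 2 and 6 are adjacent but have the same color.
This means the graph contains an odd cycle.

The graph is NOT bipartite.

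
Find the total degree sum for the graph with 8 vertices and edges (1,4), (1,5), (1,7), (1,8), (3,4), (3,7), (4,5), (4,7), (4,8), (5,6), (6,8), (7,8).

Step 1: Count edges incident to each vertex:
  deg(1) = 4 (neighbors: 4, 5, 7, 8)
  deg(2) = 0 (neighbors: none)
  deg(3) = 2 (neighbors: 4, 7)
  deg(4) = 5 (neighbors: 1, 3, 5, 7, 8)
  deg(5) = 3 (neighbors: 1, 4, 6)
  deg(6) = 2 (neighbors: 5, 8)
  deg(7) = 4 (neighbors: 1, 3, 4, 8)
  deg(8) = 4 (neighbors: 1, 4, 6, 7)

Step 2: Sum all degrees:
  4 + 0 + 2 + 5 + 3 + 2 + 4 + 4 = 24

Verification: sum of degrees = 2 * |E| = 2 * 12 = 24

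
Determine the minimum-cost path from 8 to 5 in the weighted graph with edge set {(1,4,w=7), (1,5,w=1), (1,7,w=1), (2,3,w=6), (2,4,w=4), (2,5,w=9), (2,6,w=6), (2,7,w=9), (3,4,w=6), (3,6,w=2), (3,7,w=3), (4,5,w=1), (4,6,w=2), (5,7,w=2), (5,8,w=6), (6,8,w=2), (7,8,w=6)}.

Step 1: Build adjacency list with weights:
  1: 4(w=7), 5(w=1), 7(w=1)
  2: 3(w=6), 4(w=4), 5(w=9), 6(w=6), 7(w=9)
  3: 2(w=6), 4(w=6), 6(w=2), 7(w=3)
  4: 1(w=7), 2(w=4), 3(w=6), 5(w=1), 6(w=2)
  5: 1(w=1), 2(w=9), 4(w=1), 7(w=2), 8(w=6)
  6: 2(w=6), 3(w=2), 4(w=2), 8(w=2)
  7: 1(w=1), 2(w=9), 3(w=3), 5(w=2), 8(w=6)
  8: 5(w=6), 6(w=2), 7(w=6)

Step 2: Apply Dijkstra's algorithm from vertex 8:
  Visit vertex 8 (distance=0)
    Update dist[5] = 6
    Update dist[6] = 2
    Update dist[7] = 6
  Visit vertex 6 (distance=2)
    Update dist[2] = 8
    Update dist[3] = 4
    Update dist[4] = 4
  Visit vertex 3 (distance=4)
  Visit vertex 4 (distance=4)
    Update dist[1] = 11
    Update dist[5] = 5
  Visit vertex 5 (distance=5)
    Update dist[1] = 6

Step 3: Shortest path: 8 -> 6 -> 4 -> 5
Total weight: 2 + 2 + 1 = 5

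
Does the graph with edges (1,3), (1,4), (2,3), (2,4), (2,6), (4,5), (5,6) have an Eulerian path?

Step 1: Find the degree of each vertex:
  deg(1) = 2
  deg(2) = 3
  deg(3) = 2
  deg(4) = 3
  deg(5) = 2
  deg(6) = 2

Step 2: Count vertices with odd degree:
  Odd-degree vertices: 2, 4 (2 total)

Step 3: Apply Euler's theorem:
  - Eulerian circuit exists iff graph is connected and all vertices have even degree
  - Eulerian path exists iff graph is connected and has 0 or 2 odd-degree vertices

Graph is connected with exactly 2 odd-degree vertices (2, 4).
Eulerian path exists (starting and ending at the odd-degree vertices), but no Eulerian circuit.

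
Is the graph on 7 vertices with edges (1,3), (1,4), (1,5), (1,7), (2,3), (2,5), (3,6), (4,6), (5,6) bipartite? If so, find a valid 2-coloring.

Step 1: Attempt 2-coloring using BFS:
  Start at vertex 1, assign color 0
  Color vertex 3 with color 1 (neighbor of 1)
  Color vertex 4 with color 1 (neighbor of 1)
  Color vertex 5 with color 1 (neighbor of 1)
  Color vertex 7 with color 1 (neighbor of 1)
  Color vertex 2 with color 0 (neighbor of 3)
  Color vertex 6 with color 0 (neighbor of 3)

Step 2: 2-coloring succeeded. No conflicts found.
  Set A (color 0): {1, 2, 6}
  Set B (color 1): {3, 4, 5, 7}

The graph is bipartite with partition {1, 2, 6}, {3, 4, 5, 7}.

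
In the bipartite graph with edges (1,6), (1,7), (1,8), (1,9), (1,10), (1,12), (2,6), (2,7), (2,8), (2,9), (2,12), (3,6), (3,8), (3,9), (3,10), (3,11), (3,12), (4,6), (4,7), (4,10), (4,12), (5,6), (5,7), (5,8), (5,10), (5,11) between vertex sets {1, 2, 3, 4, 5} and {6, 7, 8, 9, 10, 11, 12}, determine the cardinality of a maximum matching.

Step 1: List the neighbors of each left vertex:
  1: 6, 7, 8, 9, 10, 12
  2: 6, 7, 8, 9, 12
  3: 6, 8, 9, 10, 11, 12
  4: 6, 7, 10, 12
  5: 6, 7, 8, 10, 11

Step 2: Greedily match left vertices, then look for augmenting paths:
  Match 1 -- 6
  Match 2 -- 7
  Match 3 -- 8
  Match 4 -- 10
  Match 5 -- 11
  No augmenting path remains.

Step 3: Verify this is maximum:
  Matching size 5 = min(|L|, |R|) = min(5, 7), which is an upper bound, so this matching is maximum.

Maximum matching: {(1,6), (2,7), (3,8), (4,10), (5,11)}
Size: 5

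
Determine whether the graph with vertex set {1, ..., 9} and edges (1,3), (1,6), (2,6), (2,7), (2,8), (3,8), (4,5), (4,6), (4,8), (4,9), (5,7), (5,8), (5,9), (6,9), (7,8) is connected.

Step 1: Build adjacency list from edges:
  1: 3, 6
  2: 6, 7, 8
  3: 1, 8
  4: 5, 6, 8, 9
  5: 4, 7, 8, 9
  6: 1, 2, 4, 9
  7: 2, 5, 8
  8: 2, 3, 4, 5, 7
  9: 4, 5, 6

Step 2: Run BFS/DFS from vertex 1:
  Visited: {1, 3, 6, 8, 2, 4, 9, 5, 7}
  Reached 9 of 9 vertices

Step 3: All 9 vertices reached from vertex 1, so the graph is connected.
Answer: Yes, the graph is connected.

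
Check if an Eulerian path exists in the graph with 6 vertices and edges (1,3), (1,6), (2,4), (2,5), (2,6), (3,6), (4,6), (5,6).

Step 1: Find the degree of each vertex:
  deg(1) = 2
  deg(2) = 3
  deg(3) = 2
  deg(4) = 2
  deg(5) = 2
  deg(6) = 5

Step 2: Count vertices with odd degree:
  Odd-degree vertices: 2, 6 (2 total)

Step 3: Apply Euler's theorem:
  - Eulerian circuit exists iff graph is connected and all vertices have even degree
  - Eulerian path exists iff graph is connected and has 0 or 2 odd-degree vertices

Graph is connected with exactly 2 odd-degree vertices (2, 6).
Eulerian path exists (starting and ending at the odd-degree vertices), but no Eulerian circuit.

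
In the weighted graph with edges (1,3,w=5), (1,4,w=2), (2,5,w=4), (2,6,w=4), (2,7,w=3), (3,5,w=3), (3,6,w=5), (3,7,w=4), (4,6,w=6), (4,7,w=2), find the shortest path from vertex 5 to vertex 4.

Step 1: Build adjacency list with weights:
  1: 3(w=5), 4(w=2)
  2: 5(w=4), 6(w=4), 7(w=3)
  3: 1(w=5), 5(w=3), 6(w=5), 7(w=4)
  4: 1(w=2), 6(w=6), 7(w=2)
  5: 2(w=4), 3(w=3)
  6: 2(w=4), 3(w=5), 4(w=6)
  7: 2(w=3), 3(w=4), 4(w=2)

Step 2: Apply Dijkstra's algorithm from vertex 5:
  Visit vertex 5 (distance=0)
    Update dist[2] = 4
    Update dist[3] = 3
  Visit vertex 3 (distance=3)
    Update dist[1] = 8
    Update dist[6] = 8
    Update dist[7] = 7
  Visit vertex 2 (distance=4)
  Visit vertex 7 (distance=7)
    Update dist[4] = 9
  Visit vertex 1 (distance=8)
  Visit vertex 6 (distance=8)
  Visit vertex 4 (distance=9)

Step 3: Shortest path: 5 -> 3 -> 7 -> 4
Total weight: 3 + 4 + 2 = 9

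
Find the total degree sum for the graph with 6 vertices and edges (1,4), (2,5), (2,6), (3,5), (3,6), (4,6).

Step 1: Count edges incident to each vertex:
  deg(1) = 1 (neighbors: 4)
  deg(2) = 2 (neighbors: 5, 6)
  deg(3) = 2 (neighbors: 5, 6)
  deg(4) = 2 (neighbors: 1, 6)
  deg(5) = 2 (neighbors: 2, 3)
  deg(6) = 3 (neighbors: 2, 3, 4)

Step 2: Sum all degrees:
  1 + 2 + 2 + 2 + 2 + 3 = 12

Verification: sum of degrees = 2 * |E| = 2 * 6 = 12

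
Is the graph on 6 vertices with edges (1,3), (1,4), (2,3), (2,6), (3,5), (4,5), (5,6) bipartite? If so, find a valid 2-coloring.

Step 1: Attempt 2-coloring using BFS:
  Start at vertex 1, assign color 0
  Color vertex 3 with color 1 (neighbor of 1)
  Color vertex 4 with color 1 (neighbor of 1)
  Color vertex 2 with color 0 (neighbor of 3)
  Color vertex 5 with color 0 (neighbor of 3)
  Color vertex 6 with color 1 (neighbor of 2)

Step 2: 2-coloring succeeded. No conflicts found.
  Set A (color 0): {1, 2, 5}
  Set B (color 1): {3, 4, 6}

The graph is bipartite with partition {1, 2, 5}, {3, 4, 6}.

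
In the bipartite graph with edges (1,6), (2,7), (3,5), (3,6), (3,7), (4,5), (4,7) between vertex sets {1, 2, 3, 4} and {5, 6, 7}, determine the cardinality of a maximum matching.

Step 1: List the neighbors of each left vertex:
  1: 6
  2: 7
  3: 5, 6, 7
  4: 5, 7

Step 2: Greedily match left vertices, then look for augmenting paths:
  Match 1 -- 6
  Match 2 -- 7
  Match 3 -- 5
  No augmenting path remains.

Step 3: Verify this is maximum:
  Matching size 3 = min(|L|, |R|) = min(4, 3), which is an upper bound, so this matching is maximum.

Maximum matching: {(1,6), (2,7), (3,5)}
Size: 3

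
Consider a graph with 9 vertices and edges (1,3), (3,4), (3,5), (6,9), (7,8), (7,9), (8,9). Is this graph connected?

Step 1: Build adjacency list from edges:
  1: 3
  2: (none)
  3: 1, 4, 5
  4: 3
  5: 3
  6: 9
  7: 8, 9
  8: 7, 9
  9: 6, 7, 8

Step 2: Run BFS/DFS from vertex 1:
  Visited: {1, 3, 4, 5}
  Reached 4 of 9 vertices

Step 3: Only 4 of 9 vertices reached. Graph is disconnected.
Connected components: {1, 3, 4, 5}, {2}, {6, 7, 8, 9}
Answer: No, the graph is not connected (3 components).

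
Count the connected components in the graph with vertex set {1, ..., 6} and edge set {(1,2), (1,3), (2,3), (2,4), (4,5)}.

Step 1: Build adjacency list from edges:
  1: 2, 3
  2: 1, 3, 4
  3: 1, 2
  4: 2, 5
  5: 4
  6: (none)

Step 2: Run BFS/DFS from vertex 1:
  Visited: {1, 2, 3, 4, 5}
  Reached 5 of 6 vertices

Step 3: Only 5 of 6 vertices reached. Graph is disconnected.
Connected components: {1, 2, 3, 4, 5}, {6}
Number of connected components: 2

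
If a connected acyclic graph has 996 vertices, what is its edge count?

A tree on n vertices always has exactly n - 1 edges.
For n = 996: edges = 996 - 1 = 995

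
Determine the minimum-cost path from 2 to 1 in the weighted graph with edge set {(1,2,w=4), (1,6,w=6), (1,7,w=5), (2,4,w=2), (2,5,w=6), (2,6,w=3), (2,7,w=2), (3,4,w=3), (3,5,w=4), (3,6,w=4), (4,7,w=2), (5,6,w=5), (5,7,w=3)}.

Step 1: Build adjacency list with weights:
  1: 2(w=4), 6(w=6), 7(w=5)
  2: 1(w=4), 4(w=2), 5(w=6), 6(w=3), 7(w=2)
  3: 4(w=3), 5(w=4), 6(w=4)
  4: 2(w=2), 3(w=3), 7(w=2)
  5: 2(w=6), 3(w=4), 6(w=5), 7(w=3)
  6: 1(w=6), 2(w=3), 3(w=4), 5(w=5)
  7: 1(w=5), 2(w=2), 4(w=2), 5(w=3)

Step 2: Apply Dijkstra's algorithm from vertex 2:
  Visit vertex 2 (distance=0)
    Update dist[1] = 4
    Update dist[4] = 2
    Update dist[5] = 6
    Update dist[6] = 3
    Update dist[7] = 2
  Visit vertex 4 (distance=2)
    Update dist[3] = 5
  Visit vertex 7 (distance=2)
    Update dist[5] = 5
  Visit vertex 6 (distance=3)
  Visit vertex 1 (distance=4)

Step 3: Shortest path: 2 -> 1
Total weight: 4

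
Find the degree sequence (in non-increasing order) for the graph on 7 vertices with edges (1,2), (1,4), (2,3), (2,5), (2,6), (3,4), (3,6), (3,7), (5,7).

Step 1: Count edges incident to each vertex:
  deg(1) = 2 (neighbors: 2, 4)
  deg(2) = 4 (neighbors: 1, 3, 5, 6)
  deg(3) = 4 (neighbors: 2, 4, 6, 7)
  deg(4) = 2 (neighbors: 1, 3)
  deg(5) = 2 (neighbors: 2, 7)
  deg(6) = 2 (neighbors: 2, 3)
  deg(7) = 2 (neighbors: 3, 5)

Step 2: Sort degrees in non-increasing order:
  Degrees: [2, 4, 4, 2, 2, 2, 2] -> sorted: [4, 4, 2, 2, 2, 2, 2]

Degree sequence: [4, 4, 2, 2, 2, 2, 2]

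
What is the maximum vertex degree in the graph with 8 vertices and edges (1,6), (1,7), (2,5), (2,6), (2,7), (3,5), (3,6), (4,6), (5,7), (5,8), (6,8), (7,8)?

Step 1: Count edges incident to each vertex:
  deg(1) = 2 (neighbors: 6, 7)
  deg(2) = 3 (neighbors: 5, 6, 7)
  deg(3) = 2 (neighbors: 5, 6)
  deg(4) = 1 (neighbors: 6)
  deg(5) = 4 (neighbors: 2, 3, 7, 8)
  deg(6) = 5 (neighbors: 1, 2, 3, 4, 8)
  deg(7) = 4 (neighbors: 1, 2, 5, 8)
  deg(8) = 3 (neighbors: 5, 6, 7)

Step 2: Find maximum:
  max(2, 3, 2, 1, 4, 5, 4, 3) = 5 (vertex 6)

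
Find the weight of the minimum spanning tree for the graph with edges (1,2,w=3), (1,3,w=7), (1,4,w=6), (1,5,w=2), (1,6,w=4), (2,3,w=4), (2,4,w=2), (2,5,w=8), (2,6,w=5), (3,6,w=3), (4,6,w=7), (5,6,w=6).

Apply Kruskal's algorithm (sort edges by weight, add if no cycle):

Sorted edges by weight:
  (1,5) w=2
  (2,4) w=2
  (1,2) w=3
  (3,6) w=3
  (1,6) w=4
  (2,3) w=4
  (2,6) w=5
  (1,4) w=6
  (5,6) w=6
  (1,3) w=7
  (4,6) w=7
  (2,5) w=8

Add edge (1,5) w=2 -- no cycle. Running total: 2
Add edge (2,4) w=2 -- no cycle. Running total: 4
Add edge (1,2) w=3 -- no cycle. Running total: 7
Add edge (3,6) w=3 -- no cycle. Running total: 10
Add edge (1,6) w=4 -- no cycle. Running total: 14

MST edges: (1,5,w=2), (2,4,w=2), (1,2,w=3), (3,6,w=3), (1,6,w=4)
Total MST weight: 2 + 2 + 3 + 3 + 4 = 14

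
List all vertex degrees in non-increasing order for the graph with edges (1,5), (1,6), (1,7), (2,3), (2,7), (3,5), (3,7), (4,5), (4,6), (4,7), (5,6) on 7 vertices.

Step 1: Count edges incident to each vertex:
  deg(1) = 3 (neighbors: 5, 6, 7)
  deg(2) = 2 (neighbors: 3, 7)
  deg(3) = 3 (neighbors: 2, 5, 7)
  deg(4) = 3 (neighbors: 5, 6, 7)
  deg(5) = 4 (neighbors: 1, 3, 4, 6)
  deg(6) = 3 (neighbors: 1, 4, 5)
  deg(7) = 4 (neighbors: 1, 2, 3, 4)

Step 2: Sort degrees in non-increasing order:
  Degrees: [3, 2, 3, 3, 4, 3, 4] -> sorted: [4, 4, 3, 3, 3, 3, 2]

Degree sequence: [4, 4, 3, 3, 3, 3, 2]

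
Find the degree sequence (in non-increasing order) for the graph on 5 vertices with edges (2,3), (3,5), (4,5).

Step 1: Count edges incident to each vertex:
  deg(1) = 0 (neighbors: none)
  deg(2) = 1 (neighbors: 3)
  deg(3) = 2 (neighbors: 2, 5)
  deg(4) = 1 (neighbors: 5)
  deg(5) = 2 (neighbors: 3, 4)

Step 2: Sort degrees in non-increasing order:
  Degrees: [0, 1, 2, 1, 2] -> sorted: [2, 2, 1, 1, 0]

Degree sequence: [2, 2, 1, 1, 0]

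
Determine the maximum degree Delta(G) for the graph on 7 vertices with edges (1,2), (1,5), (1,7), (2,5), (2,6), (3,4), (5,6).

Step 1: Count edges incident to each vertex:
  deg(1) = 3 (neighbors: 2, 5, 7)
  deg(2) = 3 (neighbors: 1, 5, 6)
  deg(3) = 1 (neighbors: 4)
  deg(4) = 1 (neighbors: 3)
  deg(5) = 3 (neighbors: 1, 2, 6)
  deg(6) = 2 (neighbors: 2, 5)
  deg(7) = 1 (neighbors: 1)

Step 2: Find maximum:
  max(3, 3, 1, 1, 3, 2, 1) = 3 (vertex 1)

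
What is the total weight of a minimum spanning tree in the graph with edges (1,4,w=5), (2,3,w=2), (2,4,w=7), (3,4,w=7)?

Apply Kruskal's algorithm (sort edges by weight, add if no cycle):

Sorted edges by weight:
  (2,3) w=2
  (1,4) w=5
  (2,4) w=7
  (3,4) w=7

Add edge (2,3) w=2 -- no cycle. Running total: 2
Add edge (1,4) w=5 -- no cycle. Running total: 7
Add edge (2,4) w=7 -- no cycle. Running total: 14

MST edges: (2,3,w=2), (1,4,w=5), (2,4,w=7)
Total MST weight: 2 + 5 + 7 = 14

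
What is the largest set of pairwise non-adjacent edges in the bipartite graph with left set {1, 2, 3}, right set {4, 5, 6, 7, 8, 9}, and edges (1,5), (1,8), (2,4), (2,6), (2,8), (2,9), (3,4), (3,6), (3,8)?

Step 1: List the neighbors of each left vertex:
  1: 5, 8
  2: 4, 6, 8, 9
  3: 4, 6, 8

Step 2: Greedily match left vertices, then look for augmenting paths:
  Match 1 -- 5
  Match 2 -- 4
  Match 3 -- 6
  No augmenting path remains.

Step 3: Verify this is maximum:
  Matching size 3 = min(|L|, |R|) = min(3, 6), which is an upper bound, so this matching is maximum.

Maximum matching: {(1,5), (2,4), (3,6)}
Size: 3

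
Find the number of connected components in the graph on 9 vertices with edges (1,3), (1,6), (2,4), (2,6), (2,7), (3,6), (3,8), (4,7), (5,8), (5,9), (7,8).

Step 1: Build adjacency list from edges:
  1: 3, 6
  2: 4, 6, 7
  3: 1, 6, 8
  4: 2, 7
  5: 8, 9
  6: 1, 2, 3
  7: 2, 4, 8
  8: 3, 5, 7
  9: 5

Step 2: Run BFS/DFS from vertex 1:
  Visited: {1, 3, 6, 8, 2, 5, 7, 4, 9}
  Reached 9 of 9 vertices

Step 3: All 9 vertices reached from vertex 1, so the graph is connected.
Number of connected components: 1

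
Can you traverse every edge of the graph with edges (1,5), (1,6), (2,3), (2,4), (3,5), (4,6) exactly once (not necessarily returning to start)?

Step 1: Find the degree of each vertex:
  deg(1) = 2
  deg(2) = 2
  deg(3) = 2
  deg(4) = 2
  deg(5) = 2
  deg(6) = 2

Step 2: Count vertices with odd degree:
  All vertices have even degree (0 odd-degree vertices)

Step 3: Apply Euler's theorem:
  - Eulerian circuit exists iff graph is connected and all vertices have even degree
  - Eulerian path exists iff graph is connected and has 0 or 2 odd-degree vertices

Graph is connected with 0 odd-degree vertices.
Both Eulerian circuit and Eulerian path exist.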